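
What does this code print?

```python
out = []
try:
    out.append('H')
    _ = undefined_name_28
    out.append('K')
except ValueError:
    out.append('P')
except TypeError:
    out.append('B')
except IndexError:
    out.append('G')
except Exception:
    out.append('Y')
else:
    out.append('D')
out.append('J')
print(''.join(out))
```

Execution trace: 'H' (try body) → 'Y' (except Exception) → 'J' (after the try/except). Output: HYJ

Answer: HYJ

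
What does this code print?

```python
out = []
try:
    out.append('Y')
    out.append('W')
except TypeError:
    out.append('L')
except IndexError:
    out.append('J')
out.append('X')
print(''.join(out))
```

Execution trace: 'Y' (try body) → 'W' (try body, no exception) → 'X' (after the try/except). Output: YWX

Answer: YWX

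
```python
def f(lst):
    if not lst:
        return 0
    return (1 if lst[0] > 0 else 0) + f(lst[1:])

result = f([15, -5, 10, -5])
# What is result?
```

Count of positive elements in [15, -5, 10, -5] = 2

Answer: 2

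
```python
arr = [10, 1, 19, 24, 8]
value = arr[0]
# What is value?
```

Trace:
`arr = [10, 1, 19, 24, 8]` → arr = [10, 1, 19, 24, 8]
`value = arr[0]` → value = 10
So value = 10

Answer: 10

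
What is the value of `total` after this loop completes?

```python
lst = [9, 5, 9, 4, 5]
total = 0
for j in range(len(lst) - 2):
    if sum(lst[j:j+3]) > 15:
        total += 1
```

Count windows with sum > 15
`total` takes the values: 0 → 1 → 2 → 3

Answer: 3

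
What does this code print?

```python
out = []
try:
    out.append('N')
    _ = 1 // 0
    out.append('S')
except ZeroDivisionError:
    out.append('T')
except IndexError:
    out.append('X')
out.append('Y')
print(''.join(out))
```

Execution trace: 'N' (try body) → 'T' (except ZeroDivisionError) → 'Y' (after the try/except). Output: NTY

Answer: NTY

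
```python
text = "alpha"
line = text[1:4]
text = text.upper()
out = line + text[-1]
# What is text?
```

Trace:
`text = "alpha"` → text = 'alpha'
`line = text[1:4]` → line = 'lph'
`text = text.upper()` → text = 'ALPHA'
`out = line + text[-1]` → out = 'lphA'
So text = 'ALPHA'

Answer: 'ALPHA'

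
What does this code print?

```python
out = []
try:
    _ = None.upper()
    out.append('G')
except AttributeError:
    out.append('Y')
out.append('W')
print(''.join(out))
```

Execution trace: 'Y' (except AttributeError) → 'W' (after the try/except). Output: YW

Answer: YW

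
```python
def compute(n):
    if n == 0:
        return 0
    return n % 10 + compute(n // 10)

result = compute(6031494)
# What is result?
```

Sum of digits of 6031494: 4 + 9 + 4 + 1 + 3 + 0 + 6 = 27

Answer: 27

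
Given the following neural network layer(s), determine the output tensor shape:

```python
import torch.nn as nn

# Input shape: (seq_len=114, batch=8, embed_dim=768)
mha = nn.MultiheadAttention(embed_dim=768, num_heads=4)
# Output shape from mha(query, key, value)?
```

Input: (114, 8, 768) -> Output: (114, 8, 768)

Answer: (114, 8, 768)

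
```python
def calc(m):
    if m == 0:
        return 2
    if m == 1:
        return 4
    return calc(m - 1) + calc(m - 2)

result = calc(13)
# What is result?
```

Build up from base cases: calc(0)=2, calc(1)=4, calc(2)=6, calc(3)=10, calc(4)=16, calc(5)=26, calc(6)=42, ..., calc(13)=1220

Answer: 1220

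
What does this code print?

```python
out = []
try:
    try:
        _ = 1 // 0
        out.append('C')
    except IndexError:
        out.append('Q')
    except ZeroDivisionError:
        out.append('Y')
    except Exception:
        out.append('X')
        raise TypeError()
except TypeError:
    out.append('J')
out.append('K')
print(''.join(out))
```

Execution trace: 'Y' (inner except ZeroDivisionError) → 'K' (after the try/except). Output: YK

Answer: YK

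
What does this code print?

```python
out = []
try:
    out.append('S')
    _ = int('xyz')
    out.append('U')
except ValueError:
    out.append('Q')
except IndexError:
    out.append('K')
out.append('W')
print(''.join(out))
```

Execution trace: 'S' (try body) → 'Q' (except ValueError) → 'W' (after the try/except). Output: SQW

Answer: SQW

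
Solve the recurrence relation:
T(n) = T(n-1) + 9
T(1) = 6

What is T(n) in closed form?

Unrolling: T(n) = T(1) + 9·(n-1) = 6 + 9(n-1) = 9n - 3.

Answer: T(n) = 9n - 3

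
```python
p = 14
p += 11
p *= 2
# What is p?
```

Trace:
`p = 14` → p = 14
`p += 11` → p = 25
`p *= 2` → p = 50
So p = 50

Answer: 50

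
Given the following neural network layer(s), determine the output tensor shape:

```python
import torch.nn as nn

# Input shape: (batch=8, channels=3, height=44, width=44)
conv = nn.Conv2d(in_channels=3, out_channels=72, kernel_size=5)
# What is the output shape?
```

Input: (8, 3, 44, 44) -> Output: (8, 72, 40, 40)

Answer: (8, 72, 40, 40)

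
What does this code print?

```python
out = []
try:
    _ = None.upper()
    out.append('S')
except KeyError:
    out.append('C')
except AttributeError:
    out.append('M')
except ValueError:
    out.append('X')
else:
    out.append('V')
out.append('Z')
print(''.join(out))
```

Execution trace: 'M' (except AttributeError) → 'Z' (after the try/except). Output: MZ

Answer: MZ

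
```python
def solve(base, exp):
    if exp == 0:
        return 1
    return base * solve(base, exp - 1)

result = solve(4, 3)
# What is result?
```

solve(4, 3) = 4 * 4 * 4 = 64

Answer: 64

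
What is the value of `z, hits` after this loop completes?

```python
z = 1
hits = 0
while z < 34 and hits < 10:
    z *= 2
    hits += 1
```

Double until >= 34 or 10 iterations
`z, hits` takes the values: (1, 0) → (2, 0) → (2, 1) → (4, 1) → (4, 2) → (8, 2) → (8, 3) → (16, 3) → (16, 4) → (32, 4) → (32, 5) → (64, 5) → (64, 6)

Answer: 64, 6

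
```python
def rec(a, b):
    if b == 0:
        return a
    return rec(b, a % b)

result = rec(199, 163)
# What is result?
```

rec(199, 163) -> rec(163, 36) -> rec(36, 19) -> rec(19, 17) -> rec(17, 2) -> rec(2, 1) -> rec(1, 0) -> 1

Answer: 1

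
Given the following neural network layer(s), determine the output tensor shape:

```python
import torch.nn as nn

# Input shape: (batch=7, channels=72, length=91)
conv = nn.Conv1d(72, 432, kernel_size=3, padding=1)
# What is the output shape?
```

Input: (7, 72, 91) -> Output: (7, 432, 91)

Answer: (7, 432, 91)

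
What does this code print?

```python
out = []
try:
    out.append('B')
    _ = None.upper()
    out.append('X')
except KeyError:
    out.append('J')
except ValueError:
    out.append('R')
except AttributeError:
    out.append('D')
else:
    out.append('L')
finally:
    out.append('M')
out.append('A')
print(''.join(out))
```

Execution trace: 'B' (try body) → 'D' (except AttributeError) → 'M' (finally) → 'A' (after the try/except). Output: BDMA

Answer: BDMA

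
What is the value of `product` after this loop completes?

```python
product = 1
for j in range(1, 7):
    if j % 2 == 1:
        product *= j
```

Product of odd numbers 1 to 6
`product` takes the values: 1 → 3 → 15

Answer: 15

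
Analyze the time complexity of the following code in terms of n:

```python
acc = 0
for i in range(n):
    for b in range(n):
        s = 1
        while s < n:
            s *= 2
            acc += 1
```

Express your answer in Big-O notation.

Each loop level contributes: n × n × log n. Multiplying the contributions gives O(n^2 log n).

Answer: O(n^2 log n)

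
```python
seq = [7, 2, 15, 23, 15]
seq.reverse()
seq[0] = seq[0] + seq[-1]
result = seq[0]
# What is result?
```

Trace:
`seq = [7, 2, 15, 23, 15]` → seq = [7, 2, 15, 23, 15]
`seq.reverse()` → seq = [15, 23, 15, 2, 7]
`seq[0] = seq[0] + seq[-1]` → seq = [22, 23, 15, 2, 7]
`result = seq[0]` → result = 22
So result = 22

Answer: 22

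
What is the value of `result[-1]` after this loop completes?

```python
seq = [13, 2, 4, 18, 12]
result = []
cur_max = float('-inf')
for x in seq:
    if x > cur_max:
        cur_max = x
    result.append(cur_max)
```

Running max ends at 18
`result` takes the values: [] → [13] → [13, 13] → [13, 13, 13] → [13, 13, 13, 18] → [13, 13, 13, 18, 18]
So `result[-1]` = 18

Answer: 18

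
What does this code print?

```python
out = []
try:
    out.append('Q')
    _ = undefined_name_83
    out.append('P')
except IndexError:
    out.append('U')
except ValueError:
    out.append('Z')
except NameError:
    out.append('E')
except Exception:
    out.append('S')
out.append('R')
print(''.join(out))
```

Execution trace: 'Q' (try body) → 'E' (except NameError) → 'R' (after the try/except). Output: QER

Answer: QER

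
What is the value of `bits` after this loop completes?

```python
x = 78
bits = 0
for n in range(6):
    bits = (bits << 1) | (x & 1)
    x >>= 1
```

Reverse lowest 6 bits of 78
`bits` takes the values: 0 → 1 → 3 → 7 → 14 → 28

Answer: 28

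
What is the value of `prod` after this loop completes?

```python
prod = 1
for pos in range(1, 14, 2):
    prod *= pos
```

Product of 1, 3, 5, ... up to 13
`prod` takes the values: 1 → 3 → 15 → 105 → 945 → 10395 → 135135

Answer: 135135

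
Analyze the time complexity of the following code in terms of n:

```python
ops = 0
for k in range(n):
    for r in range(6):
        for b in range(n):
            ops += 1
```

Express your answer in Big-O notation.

Each loop level contributes: n × 1 × n. Multiplying the contributions gives O(n^2).

Answer: O(n^2)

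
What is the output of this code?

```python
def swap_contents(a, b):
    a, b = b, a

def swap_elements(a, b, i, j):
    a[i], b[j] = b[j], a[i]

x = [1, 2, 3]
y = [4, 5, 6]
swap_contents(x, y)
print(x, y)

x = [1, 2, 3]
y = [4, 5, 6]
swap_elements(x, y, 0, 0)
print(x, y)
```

Key concept: parameter rebinding vs mutation.
Step by step:
`x = [1, 2, 3]` → x = [1, 2, 3]
`y = [4, 5, 6]` → y = [4, 5, 6]
`swap_contents(x, y)` → no visible change to tracked variables
`print(x, y)` → prints [1, 2, 3] [4, 5, 6]
`x = [1, 2, 3]` → x = [1, 2, 3]
`y = [4, 5, 6]` → y = [4, 5, 6]
`swap_elements(x, y, 0, 0)` → x = [4, 2, 3]; y = [1, 5, 6]
`print(x, y)` → prints [4, 2, 3] [1, 5, 6]

Answer:
[1, 2, 3] [4, 5, 6]
[4, 2, 3] [1, 5, 6]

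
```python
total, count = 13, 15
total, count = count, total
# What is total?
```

Trace:
`total, count = 13, 15` → total = 13; count = 15
`total, count = count, total` → total = 15; count = 13
So total = 15

Answer: 15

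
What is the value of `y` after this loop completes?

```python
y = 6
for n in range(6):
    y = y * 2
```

Multiply by 2, 6 times: 6 * 2^6 = 384
`y` takes the values: 6 → 12 → 24 → 48 → 96 → 192 → 384

Answer: 384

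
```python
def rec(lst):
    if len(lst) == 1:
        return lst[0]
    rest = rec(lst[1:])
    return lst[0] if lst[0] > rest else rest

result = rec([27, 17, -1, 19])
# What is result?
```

Recursive max over [27, 17, -1, 19] = 27

Answer: 27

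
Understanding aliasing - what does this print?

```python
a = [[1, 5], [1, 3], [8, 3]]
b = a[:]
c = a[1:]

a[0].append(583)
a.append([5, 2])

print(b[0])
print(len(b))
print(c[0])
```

Key concept: slice with nested mutation.
Step by step:
`a = [[1, 5], [1, 3], [8, 3]]` → a = [[1, 5], [1, 3], [8, 3]]
`b = a[:]` → b = [[1, 5], [1, 3], [8, 3]]
`c = a[1:]` → c = [[1, 3], [8, 3]]
`a[0].append(583)` → a = [[1, 5, 583], [1, 3], [8, 3]]; b = [[1, 5, 583], [1, 3], [8, 3]]
`a.append([5, 2])` → a = [[1, 5, 583], [1, 3], [8, 3], [5, 2]]
`print(b[0])` → prints [1, 5, 583]
`print(len(b))` → prints 3
`print(c[0])` → prints [1, 3]

Answer:
[1, 5, 583]
3
[1, 3]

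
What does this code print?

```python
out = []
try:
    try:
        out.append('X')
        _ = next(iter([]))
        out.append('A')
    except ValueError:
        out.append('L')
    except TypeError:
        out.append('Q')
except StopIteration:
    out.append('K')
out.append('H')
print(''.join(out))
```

Execution trace: 'X' (try body) → 'K' (outer except StopIteration) → 'H' (after the try/except). Output: XKH

Answer: XKH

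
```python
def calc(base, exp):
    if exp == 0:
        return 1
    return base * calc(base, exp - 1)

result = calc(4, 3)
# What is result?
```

calc(4, 3) = 4 * 4 * 4 = 64

Answer: 64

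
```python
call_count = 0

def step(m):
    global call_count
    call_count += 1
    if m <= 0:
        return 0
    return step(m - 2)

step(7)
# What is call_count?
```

Linear recursion stepping by 2: 5 calls from m=7 down to ≤0.

Answer: 5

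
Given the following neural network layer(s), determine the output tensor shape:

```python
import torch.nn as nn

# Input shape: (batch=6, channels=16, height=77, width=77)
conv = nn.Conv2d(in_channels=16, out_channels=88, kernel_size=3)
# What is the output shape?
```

Input: (6, 16, 77, 77) -> Output: (6, 88, 75, 75)

Answer: (6, 88, 75, 75)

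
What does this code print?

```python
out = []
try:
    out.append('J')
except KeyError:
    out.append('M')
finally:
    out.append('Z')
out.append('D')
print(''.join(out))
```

Execution trace: 'J' (try body, no exception) → 'Z' (finally) → 'D' (after the try/except). Output: JZD

Answer: JZD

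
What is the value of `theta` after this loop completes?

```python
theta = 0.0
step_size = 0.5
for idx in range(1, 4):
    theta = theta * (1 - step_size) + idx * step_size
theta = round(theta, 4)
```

Moving average with lr=0.5
`theta` takes the values: 0.0 → 0.5 → 1.25 → 2.125

Answer: 2.125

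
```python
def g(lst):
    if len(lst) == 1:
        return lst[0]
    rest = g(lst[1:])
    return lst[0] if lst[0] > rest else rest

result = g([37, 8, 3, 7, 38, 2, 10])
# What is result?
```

Recursive max over [37, 8, 3, 7, 38, 2, 10] = 38

Answer: 38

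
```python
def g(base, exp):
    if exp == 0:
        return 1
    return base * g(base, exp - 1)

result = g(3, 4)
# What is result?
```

g(3, 4) = 3 * 3 * 3 * 3 = 81

Answer: 81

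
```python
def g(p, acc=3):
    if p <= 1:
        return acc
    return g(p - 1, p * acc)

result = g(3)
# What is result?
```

Accumulator trace (n, acc): (3, 3) -> (2, 9) -> (1, 18) -> return 18

Answer: 18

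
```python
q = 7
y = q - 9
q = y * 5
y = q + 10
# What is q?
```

Trace:
`q = 7` → q = 7
`y = q - 9` → y = -2
`q = y * 5` → q = -10
`y = q + 10` → y = 0
So q = -10

Answer: -10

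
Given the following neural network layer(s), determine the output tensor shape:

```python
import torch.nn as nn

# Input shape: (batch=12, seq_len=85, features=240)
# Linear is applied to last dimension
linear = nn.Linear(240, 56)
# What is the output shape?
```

Input: (12, 85, 240) -> Output: (12, 85, 56)

Answer: (12, 85, 56)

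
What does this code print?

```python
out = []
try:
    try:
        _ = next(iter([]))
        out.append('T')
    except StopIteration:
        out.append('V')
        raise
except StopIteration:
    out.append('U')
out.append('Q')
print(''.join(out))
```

Execution trace: 'V' (inner except StopIteration) → 'U' (outer except StopIteration) → 'Q' (after the try/except). Output: VUQ

Answer: VUQ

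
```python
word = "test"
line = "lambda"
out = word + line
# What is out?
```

Trace:
`word = "test"` → word = 'test'
`line = "lambda"` → line = 'lambda'
`out = word + line` → out = 'testlambda'
So out = 'testlambda'

Answer: 'testlambda'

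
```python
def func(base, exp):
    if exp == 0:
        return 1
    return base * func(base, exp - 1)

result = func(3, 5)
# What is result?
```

func(3, 5) = 3 * 3 * 3 * 3 * 3 = 243

Answer: 243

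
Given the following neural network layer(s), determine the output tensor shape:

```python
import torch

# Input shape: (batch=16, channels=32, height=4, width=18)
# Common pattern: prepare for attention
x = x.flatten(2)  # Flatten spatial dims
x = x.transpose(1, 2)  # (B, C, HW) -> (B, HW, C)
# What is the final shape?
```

Input: (16, 32, 4, 18) -> after flatten(2): (16, 32, 72) -> Output: (16, 72, 32)

Answer: (16, 72, 32)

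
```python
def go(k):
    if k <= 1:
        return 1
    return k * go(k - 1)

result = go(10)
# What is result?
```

go(10) = 10 * 9 * 8 * 7 * 6 * 5 * 4 * 3 * 2 * 1 = 3628800

Answer: 3628800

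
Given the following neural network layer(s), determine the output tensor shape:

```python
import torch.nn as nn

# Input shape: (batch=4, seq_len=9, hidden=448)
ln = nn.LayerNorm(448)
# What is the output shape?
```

Input: (4, 9, 448) -> Output: (4, 9, 448)

Answer: (4, 9, 448)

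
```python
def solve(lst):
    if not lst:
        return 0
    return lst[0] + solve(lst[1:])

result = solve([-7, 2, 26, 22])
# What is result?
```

(-7) + 2 + 26 + 22 + 0 = 43

Answer: 43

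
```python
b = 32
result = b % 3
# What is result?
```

Trace:
`b = 32` → b = 32
`result = b % 3` → result = 2
So result = 2

Answer: 2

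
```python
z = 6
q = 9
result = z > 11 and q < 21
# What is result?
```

Trace:
`z = 6` → z = 6
`q = 9` → q = 9
`result = z > 11 and q < 21` → result = False
So result = False

Answer: False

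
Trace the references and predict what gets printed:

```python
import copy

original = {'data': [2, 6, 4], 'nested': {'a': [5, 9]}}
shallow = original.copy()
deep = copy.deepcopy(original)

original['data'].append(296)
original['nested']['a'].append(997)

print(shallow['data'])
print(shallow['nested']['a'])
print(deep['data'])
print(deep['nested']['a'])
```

Key concept: comparing shallow vs deep copy.
Step by step:
`original = {'data': [2, 6, 4], 'nested': {'a': [5, 9]}}` → original = {'data': [2, 6, 4], 'nested': {'a': [5, 9]}}
`shallow = original.copy()` → shallow = {'data': [2, 6, 4], 'nested': {'a': [5, 9]}}
`deep = copy.deepcopy(original)` → deep = {'data': [2, 6, 4], 'nested': {'a': [5, 9]}}
`original['data'].append(296)` → original = {'data': [2, 6, 4, 296], 'nested': {'a': [5, 9]}}; shallow = {'data': [2, 6, 4, 296], 'nested': {'a': [5, 9]}}
`original['nested']['a'].append(997)` → original = {'data': [2, 6, 4, 296], 'nested': {'a': [5, 9, 997]}}; shallow = {'data': [2, 6, 4, 296], 'nested': {'a': [5, 9, 997]}}
`print(shallow['data'])` → prints [2, 6, 4, 296]
`print(shallow['nested']['a'])` → prints [5, 9, 997]
`print(deep['data'])` → prints [2, 6, 4]
`print(deep['nested']['a'])` → prints [5, 9]

Answer:
[2, 6, 4, 296]
[5, 9, 997]
[2, 6, 4]
[5, 9]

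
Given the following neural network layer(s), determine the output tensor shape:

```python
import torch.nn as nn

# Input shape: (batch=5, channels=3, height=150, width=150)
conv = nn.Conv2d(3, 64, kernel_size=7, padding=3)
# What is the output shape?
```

Input: (5, 3, 150, 150) -> Output: (5, 64, 150, 150)

Answer: (5, 64, 150, 150)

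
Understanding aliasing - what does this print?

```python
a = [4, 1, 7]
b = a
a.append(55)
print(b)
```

Key concept: basic list aliasing.
Step by step:
`a = [4, 1, 7]` → a = [4, 1, 7]
`b = a` → b = [4, 1, 7] (same object as a)
`a.append(55)` → a = [4, 1, 7, 55] (same object as b); b = [4, 1, 7, 55] (same object as a)
`print(b)` → prints [4, 1, 7, 55]

Answer: [4, 1, 7, 55]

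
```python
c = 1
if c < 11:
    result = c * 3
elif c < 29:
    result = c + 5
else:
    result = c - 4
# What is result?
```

Trace:
`c = 1` → c = 1
`if c < 11: ...` → c < 11 is True → result = 3
So result = 3

Answer: 3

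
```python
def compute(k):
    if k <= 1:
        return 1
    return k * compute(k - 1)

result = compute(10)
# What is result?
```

compute(10) = 10 * 9 * 8 * 7 * 6 * 5 * 4 * 3 * 2 * 1 = 3628800

Answer: 3628800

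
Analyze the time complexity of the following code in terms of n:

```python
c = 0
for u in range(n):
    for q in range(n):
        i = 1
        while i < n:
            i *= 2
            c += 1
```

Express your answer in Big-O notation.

Each loop level contributes: n × n × log n. Multiplying the contributions gives O(n^2 log n).

Answer: O(n^2 log n)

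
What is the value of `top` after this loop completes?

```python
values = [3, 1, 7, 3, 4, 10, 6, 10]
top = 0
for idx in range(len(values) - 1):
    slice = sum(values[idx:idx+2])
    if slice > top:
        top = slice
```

Max sum of 2-element window in [3, 1, 7, 3, 4, 10, 6, 10]
`top` takes the values: 0 → 4 → 8 → 10 → 14 → 16

Answer: 16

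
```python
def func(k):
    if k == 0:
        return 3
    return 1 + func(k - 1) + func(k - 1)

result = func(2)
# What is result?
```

func(k) = 1 + 2·func(k-1), func(0)=3. Closed form: (3+1)·2^2 - 1 = 15.

Answer: 15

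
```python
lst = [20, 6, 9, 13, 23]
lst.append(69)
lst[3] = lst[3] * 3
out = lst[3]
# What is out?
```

Trace:
`lst = [20, 6, 9, 13, 23]` → lst = [20, 6, 9, 13, 23]
`lst.append(69)` → lst = [20, 6, 9, 13, 23, 69]
`lst[3] = lst[3] * 3` → lst = [20, 6, 9, 39, 23, 69]
`out = lst[3]` → out = 39
So out = 39

Answer: 39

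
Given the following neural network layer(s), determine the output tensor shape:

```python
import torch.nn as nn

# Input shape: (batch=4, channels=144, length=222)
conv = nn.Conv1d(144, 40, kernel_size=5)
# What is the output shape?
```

Input: (4, 144, 222) -> Output: (4, 40, 218)

Answer: (4, 40, 218)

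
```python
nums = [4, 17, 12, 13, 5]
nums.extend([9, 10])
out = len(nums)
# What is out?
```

Trace:
`nums = [4, 17, 12, 13, 5]` → nums = [4, 17, 12, 13, 5]
`nums.extend([9, 10])` → nums = [4, 17, 12, 13, 5, 9, 10]
`out = len(nums)` → out = 7
So out = 7

Answer: 7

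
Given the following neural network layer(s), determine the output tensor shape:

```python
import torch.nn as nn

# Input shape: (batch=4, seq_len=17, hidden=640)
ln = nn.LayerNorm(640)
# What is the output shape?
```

Input: (4, 17, 640) -> Output: (4, 17, 640)

Answer: (4, 17, 640)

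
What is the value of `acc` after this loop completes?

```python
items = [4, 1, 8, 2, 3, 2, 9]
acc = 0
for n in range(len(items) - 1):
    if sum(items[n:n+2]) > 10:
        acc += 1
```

Count windows with sum > 10
`acc` takes the values: 0 → 1

Answer: 1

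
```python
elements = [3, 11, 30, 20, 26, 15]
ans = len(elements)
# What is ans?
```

Trace:
`elements = [3, 11, 30, 20, 26, 15]` → elements = [3, 11, 30, 20, 26, 15]
`ans = len(elements)` → ans = 6
So ans = 6

Answer: 6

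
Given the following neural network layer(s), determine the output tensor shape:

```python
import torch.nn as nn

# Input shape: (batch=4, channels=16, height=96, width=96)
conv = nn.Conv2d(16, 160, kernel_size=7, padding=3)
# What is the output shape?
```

Input: (4, 16, 96, 96) -> Output: (4, 160, 96, 96)

Answer: (4, 160, 96, 96)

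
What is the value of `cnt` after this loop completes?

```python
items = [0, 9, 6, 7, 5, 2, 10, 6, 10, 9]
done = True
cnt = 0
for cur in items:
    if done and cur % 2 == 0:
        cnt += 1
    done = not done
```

Count even values at even positions
`cnt` takes the values: 0 → 1 → 2 → 3 → 4

Answer: 4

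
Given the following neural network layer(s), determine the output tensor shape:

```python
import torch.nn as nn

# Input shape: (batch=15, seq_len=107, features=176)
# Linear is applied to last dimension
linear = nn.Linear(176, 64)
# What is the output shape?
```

Input: (15, 107, 176) -> Output: (15, 107, 64)

Answer: (15, 107, 64)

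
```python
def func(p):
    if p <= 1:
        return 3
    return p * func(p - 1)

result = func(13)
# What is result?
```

func(13) = 13 * 12 * 11 * 10 * 9 * 8 * 7 * 6 * 5 * 4 * 3 * 2 * 3 = 18681062400

Answer: 18681062400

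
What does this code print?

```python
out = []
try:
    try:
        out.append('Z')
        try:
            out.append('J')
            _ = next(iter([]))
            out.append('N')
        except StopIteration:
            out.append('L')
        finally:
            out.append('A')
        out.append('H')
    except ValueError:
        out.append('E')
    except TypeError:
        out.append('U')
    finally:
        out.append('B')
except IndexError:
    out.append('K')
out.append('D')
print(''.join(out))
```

Execution trace: 'Z' (try body) → 'J' (inner try body) → 'L' (inner except StopIteration) → 'A' (inner finally) → 'H' (try body, no exception) → 'B' (finally) → 'D' (after the try/except). Output: ZJLAHBD

Answer: ZJLAHBD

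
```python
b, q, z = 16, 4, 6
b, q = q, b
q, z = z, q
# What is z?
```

Trace:
`b, q, z = 16, 4, 6` → b = 16; q = 4; z = 6
`b, q = q, b` → b = 4; q = 16
`q, z = z, q` → q = 6; z = 16
So z = 16

Answer: 16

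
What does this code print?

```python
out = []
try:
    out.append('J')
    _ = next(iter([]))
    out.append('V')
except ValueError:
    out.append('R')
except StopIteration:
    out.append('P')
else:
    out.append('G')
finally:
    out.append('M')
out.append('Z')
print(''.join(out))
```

Execution trace: 'J' (try body) → 'P' (except StopIteration) → 'M' (finally) → 'Z' (after the try/except). Output: JPMZ

Answer: JPMZ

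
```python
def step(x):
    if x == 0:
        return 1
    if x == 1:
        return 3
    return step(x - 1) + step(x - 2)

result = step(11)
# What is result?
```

Build up from base cases: step(0)=1, step(1)=3, step(2)=4, step(3)=7, step(4)=11, step(5)=18, step(6)=29, ..., step(11)=322

Answer: 322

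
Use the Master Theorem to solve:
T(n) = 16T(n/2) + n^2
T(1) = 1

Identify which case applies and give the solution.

a=16, b=2, f(n)=n^2. log_2(16) = 4. Since c=2 < 4, Case 1 applies: T(n) = Θ(n^log_b(a)) = O(n^4).

Answer: O(n^4) - Case 1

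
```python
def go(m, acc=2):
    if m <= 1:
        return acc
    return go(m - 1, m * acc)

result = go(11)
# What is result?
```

Accumulator trace (n, acc): (11, 2) -> (10, 22) -> (9, 220) -> (8, 1980) -> (7, 15840) -> (6, 110880) -> (5, 665280) -> (4, 3326400) -> (3, 13305600) -> (2, 39916800) -> (1, 79833600) -> return 79833600

Answer: 79833600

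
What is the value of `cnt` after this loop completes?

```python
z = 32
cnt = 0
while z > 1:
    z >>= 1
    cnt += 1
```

Count right shifts until 1
`cnt` takes the values: 0 → 1 → 2 → 3 → 4 → 5

Answer: 5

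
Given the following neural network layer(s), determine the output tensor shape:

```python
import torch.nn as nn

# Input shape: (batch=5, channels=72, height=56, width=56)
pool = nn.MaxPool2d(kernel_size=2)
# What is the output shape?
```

Input: (5, 72, 56, 56) -> Output: (5, 72, 28, 28)

Answer: (5, 72, 28, 28)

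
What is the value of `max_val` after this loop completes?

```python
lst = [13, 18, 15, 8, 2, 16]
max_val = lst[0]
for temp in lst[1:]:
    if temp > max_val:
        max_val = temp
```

Maximum of [13, 18, 15, 8, 2, 16]
`max_val` takes the values: 13 → 18

Answer: 18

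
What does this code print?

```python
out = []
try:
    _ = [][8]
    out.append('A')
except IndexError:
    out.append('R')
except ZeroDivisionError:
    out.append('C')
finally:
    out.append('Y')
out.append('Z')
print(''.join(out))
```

Execution trace: 'R' (except IndexError) → 'Y' (finally) → 'Z' (after the try/except). Output: RYZ

Answer: RYZ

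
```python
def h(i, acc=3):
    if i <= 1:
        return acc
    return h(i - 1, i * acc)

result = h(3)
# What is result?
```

Accumulator trace (n, acc): (3, 3) -> (2, 9) -> (1, 18) -> return 18

Answer: 18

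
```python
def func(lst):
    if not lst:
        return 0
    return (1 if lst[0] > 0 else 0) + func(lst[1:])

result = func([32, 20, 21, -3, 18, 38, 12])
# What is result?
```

Count of positive elements in [32, 20, 21, -3, 18, 38, 12] = 6

Answer: 6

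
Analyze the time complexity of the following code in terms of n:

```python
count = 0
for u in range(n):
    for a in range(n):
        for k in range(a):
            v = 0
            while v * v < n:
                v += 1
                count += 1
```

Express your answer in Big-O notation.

Each loop level contributes: n × n × n × √n. Multiplying the contributions gives O(n^3√n).

Answer: O(n^3√n)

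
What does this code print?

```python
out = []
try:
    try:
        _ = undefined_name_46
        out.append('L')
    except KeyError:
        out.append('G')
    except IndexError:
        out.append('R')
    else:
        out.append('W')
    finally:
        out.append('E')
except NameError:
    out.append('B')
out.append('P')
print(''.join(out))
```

Execution trace: 'E' (finally) → 'B' (outer except NameError) → 'P' (after the try/except). Output: EBP

Answer: EBP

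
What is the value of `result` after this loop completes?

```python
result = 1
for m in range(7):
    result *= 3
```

3^7 = 2187
`result` takes the values: 1 → 3 → 9 → 27 → 81 → 243 → 729 → 2187

Answer: 2187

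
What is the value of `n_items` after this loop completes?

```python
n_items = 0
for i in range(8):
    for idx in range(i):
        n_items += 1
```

Triangle number: 0+1+2+...+7
`n_items` takes the values: 0 → 1 → 2 → 3 → 4 → 5 → 6 → 7 → 8 → 9 → 10 → 11 → 12 → 13 → 14 → 15 → 16 → 17 → 18 → 19 → 20 → 21 → 22 → 23 → 24 → 25 → 26 → 27 → 28

Answer: 28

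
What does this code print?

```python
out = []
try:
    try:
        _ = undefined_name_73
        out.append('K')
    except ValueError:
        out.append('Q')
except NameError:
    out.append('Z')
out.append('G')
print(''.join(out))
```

Execution trace: 'Z' (outer except NameError) → 'G' (after the try/except). Output: ZG

Answer: ZG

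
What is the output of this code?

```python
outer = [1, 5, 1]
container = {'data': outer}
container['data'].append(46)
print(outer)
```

Key concept: dict holds reference to list.
Step by step:
`outer = [1, 5, 1]` → outer = [1, 5, 1]
`container = {'data': outer}` → container = {'data': [1, 5, 1]}
`container['data'].append(46)` → outer = [1, 5, 1, 46]; container = {'data': [1, 5, 1, 46]}
`print(outer)` → prints [1, 5, 1, 46]

Answer: [1, 5, 1, 46]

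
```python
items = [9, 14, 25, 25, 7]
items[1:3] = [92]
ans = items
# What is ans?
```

Trace:
`items = [9, 14, 25, 25, 7]` → items = [9, 14, 25, 25, 7]
`items[1:3] = [92]` → items = [9, 92, 25, 7]
`ans = items` → ans = [9, 92, 25, 7]
So ans = [9, 92, 25, 7]

Answer: [9, 92, 25, 7]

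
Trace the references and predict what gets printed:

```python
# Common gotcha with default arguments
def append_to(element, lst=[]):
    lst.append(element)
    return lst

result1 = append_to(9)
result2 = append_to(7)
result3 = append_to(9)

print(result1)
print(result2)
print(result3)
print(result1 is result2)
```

Key concept: mutable default argument gotcha.
Step by step:
`result1 = append_to(9)` → result1 = [9]
`result2 = append_to(7)` → result1 = [9, 7] (same object as result2); result2 = [9, 7] (same object as result1)
`result3 = append_to(9)` → result1 = [9, 7, 9] (same object as result2, result3); result2 = [9, 7, 9] (same object as result1, result3); result3 = [9, 7, 9] (same object as result1, result2)
`print(result1)` → prints [9, 7, 9]
`print(result2)` → prints [9, 7, 9]
`print(result3)` → prints [9, 7, 9]
`print(result1 is result2)` → prints True

Answer:
[9, 7, 9]
[9, 7, 9]
[9, 7, 9]
True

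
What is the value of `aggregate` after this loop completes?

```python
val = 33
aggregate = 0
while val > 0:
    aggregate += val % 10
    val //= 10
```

Sum digits of 33
`aggregate` takes the values: 0 → 3 → 6

Answer: 6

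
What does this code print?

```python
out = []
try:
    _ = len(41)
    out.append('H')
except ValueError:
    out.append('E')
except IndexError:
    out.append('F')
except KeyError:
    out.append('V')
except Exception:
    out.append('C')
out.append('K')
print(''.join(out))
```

Execution trace: 'C' (except Exception) → 'K' (after the try/except). Output: CK

Answer: CK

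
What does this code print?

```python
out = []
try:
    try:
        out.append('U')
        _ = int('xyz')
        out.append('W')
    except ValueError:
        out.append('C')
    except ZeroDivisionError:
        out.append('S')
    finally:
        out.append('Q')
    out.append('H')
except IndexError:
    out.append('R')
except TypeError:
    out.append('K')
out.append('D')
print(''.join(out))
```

Execution trace: 'U' (inner try body) → 'C' (inner except ValueError) → 'Q' (inner finally) → 'H' (try body, no exception) → 'D' (after the try/except). Output: UCQHD

Answer: UCQHD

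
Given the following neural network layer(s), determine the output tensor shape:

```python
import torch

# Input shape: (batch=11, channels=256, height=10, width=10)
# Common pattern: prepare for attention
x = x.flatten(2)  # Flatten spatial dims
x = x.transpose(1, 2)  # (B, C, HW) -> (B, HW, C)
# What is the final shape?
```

Input: (11, 256, 10, 10) -> after flatten(2): (11, 256, 100) -> Output: (11, 100, 256)

Answer: (11, 100, 256)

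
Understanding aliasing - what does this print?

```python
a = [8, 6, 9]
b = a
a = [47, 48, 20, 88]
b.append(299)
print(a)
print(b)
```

Key concept: rebinding vs mutation: a is rebound to a new list, b still points at the original.
Step by step:
`a = [8, 6, 9]` → a = [8, 6, 9]
`b = a` → b = [8, 6, 9] (same object as a)
`a = [47, 48, 20, 88]` → a = [47, 48, 20, 88]
`b.append(299)` → b = [8, 6, 9, 299]
`print(a)` → prints [47, 48, 20, 88]
`print(b)` → prints [8, 6, 9, 299]

Answer:
[47, 48, 20, 88]
[8, 6, 9, 299]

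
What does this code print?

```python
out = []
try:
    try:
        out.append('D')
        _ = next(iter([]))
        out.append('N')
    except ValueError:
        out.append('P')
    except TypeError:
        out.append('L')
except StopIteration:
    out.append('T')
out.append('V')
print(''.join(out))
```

Execution trace: 'D' (try body) → 'T' (outer except StopIteration) → 'V' (after the try/except). Output: DTV

Answer: DTV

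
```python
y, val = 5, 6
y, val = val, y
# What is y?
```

Trace:
`y, val = 5, 6` → y = 5; val = 6
`y, val = val, y` → y = 6; val = 5
So y = 6

Answer: 6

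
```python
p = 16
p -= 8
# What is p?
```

Trace:
`p = 16` → p = 16
`p -= 8` → p = 8
So p = 8

Answer: 8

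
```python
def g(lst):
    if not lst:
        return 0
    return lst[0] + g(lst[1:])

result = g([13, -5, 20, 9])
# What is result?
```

13 + (-5) + 20 + 9 + 0 = 37

Answer: 37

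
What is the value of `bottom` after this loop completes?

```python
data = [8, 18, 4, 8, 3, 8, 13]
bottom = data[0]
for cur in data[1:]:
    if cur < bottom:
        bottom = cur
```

Minimum of [8, 18, 4, 8, 3, 8, 13]
`bottom` takes the values: 8 → 4 → 3

Answer: 3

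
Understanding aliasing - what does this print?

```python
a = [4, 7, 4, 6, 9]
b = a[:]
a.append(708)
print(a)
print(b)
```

Key concept: slice [:] creates copy.
Step by step:
`a = [4, 7, 4, 6, 9]` → a = [4, 7, 4, 6, 9]
`b = a[:]` → b = [4, 7, 4, 6, 9]
`a.append(708)` → a = [4, 7, 4, 6, 9, 708]
`print(a)` → prints [4, 7, 4, 6, 9, 708]
`print(b)` → prints [4, 7, 4, 6, 9]

Answer:
[4, 7, 4, 6, 9, 708]
[4, 7, 4, 6, 9]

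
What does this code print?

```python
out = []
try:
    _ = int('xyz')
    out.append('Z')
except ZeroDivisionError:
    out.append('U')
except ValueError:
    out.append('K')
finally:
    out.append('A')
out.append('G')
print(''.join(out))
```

Execution trace: 'K' (except ValueError) → 'A' (finally) → 'G' (after the try/except). Output: KAG

Answer: KAG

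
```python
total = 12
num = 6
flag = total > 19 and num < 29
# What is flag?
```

Trace:
`total = 12` → total = 12
`num = 6` → num = 6
`flag = total > 19 and num < 29` → flag = False
So flag = False

Answer: False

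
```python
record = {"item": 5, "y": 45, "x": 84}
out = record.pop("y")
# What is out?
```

Trace:
`record = {"item": 5, "y": 45, "x": 84}` → record = {'item': 5, 'y': 45, 'x': 84}
`out = record.pop("y")` → record = {'item': 5, 'x': 84}; out = 45
So out = 45

Answer: 45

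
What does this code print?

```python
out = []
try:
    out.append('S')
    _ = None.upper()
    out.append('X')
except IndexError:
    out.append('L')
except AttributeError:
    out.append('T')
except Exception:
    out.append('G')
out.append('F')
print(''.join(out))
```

Execution trace: 'S' (try body) → 'T' (except AttributeError) → 'F' (after the try/except). Output: STF

Answer: STF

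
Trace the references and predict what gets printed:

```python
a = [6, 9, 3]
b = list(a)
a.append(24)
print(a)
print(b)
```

Key concept: list() constructor creates copy.
Step by step:
`a = [6, 9, 3]` → a = [6, 9, 3]
`b = list(a)` → b = [6, 9, 3]
`a.append(24)` → a = [6, 9, 3, 24]
`print(a)` → prints [6, 9, 3, 24]
`print(b)` → prints [6, 9, 3]

Answer:
[6, 9, 3, 24]
[6, 9, 3]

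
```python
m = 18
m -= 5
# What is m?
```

Trace:
`m = 18` → m = 18
`m -= 5` → m = 13
So m = 13

Answer: 13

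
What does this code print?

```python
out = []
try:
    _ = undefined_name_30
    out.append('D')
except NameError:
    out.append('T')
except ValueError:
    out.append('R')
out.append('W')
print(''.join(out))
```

Execution trace: 'T' (except NameError) → 'W' (after the try/except). Output: TW

Answer: TW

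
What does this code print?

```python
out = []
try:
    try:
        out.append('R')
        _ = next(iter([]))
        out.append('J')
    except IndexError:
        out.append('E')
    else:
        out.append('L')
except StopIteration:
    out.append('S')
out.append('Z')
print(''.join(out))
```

Execution trace: 'R' (try body) → 'S' (outer except StopIteration) → 'Z' (after the try/except). Output: RSZ

Answer: RSZ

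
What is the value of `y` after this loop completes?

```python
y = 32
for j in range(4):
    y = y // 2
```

Halve 4 times: 32 // 2^4 = 2
`y` takes the values: 32 → 16 → 8 → 4 → 2

Answer: 2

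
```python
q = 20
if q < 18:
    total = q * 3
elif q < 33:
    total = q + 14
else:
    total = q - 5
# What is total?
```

Trace:
`q = 20` → q = 20
`if q < 18: ...` → q < 18 is False, q < 33 is True → total = 34
So total = 34

Answer: 34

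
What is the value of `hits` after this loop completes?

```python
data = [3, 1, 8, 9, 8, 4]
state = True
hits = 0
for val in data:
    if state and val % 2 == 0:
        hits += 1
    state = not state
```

Count even values at even positions
`hits` takes the values: 0 → 1 → 2

Answer: 2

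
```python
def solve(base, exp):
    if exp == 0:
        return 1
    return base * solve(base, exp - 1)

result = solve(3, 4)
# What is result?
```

solve(3, 4) = 3 * 3 * 3 * 3 = 81

Answer: 81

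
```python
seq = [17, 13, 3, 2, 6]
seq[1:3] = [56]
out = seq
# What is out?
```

Trace:
`seq = [17, 13, 3, 2, 6]` → seq = [17, 13, 3, 2, 6]
`seq[1:3] = [56]` → seq = [17, 56, 2, 6]
`out = seq` → out = [17, 56, 2, 6]
So out = [17, 56, 2, 6]

Answer: [17, 56, 2, 6]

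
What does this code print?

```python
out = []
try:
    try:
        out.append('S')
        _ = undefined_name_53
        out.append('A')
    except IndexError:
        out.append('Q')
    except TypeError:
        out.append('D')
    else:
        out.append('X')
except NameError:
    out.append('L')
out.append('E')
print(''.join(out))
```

Execution trace: 'S' (try body) → 'L' (outer except NameError) → 'E' (after the try/except). Output: SLE

Answer: SLE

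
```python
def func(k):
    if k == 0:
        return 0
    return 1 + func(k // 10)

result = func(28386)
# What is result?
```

Count of digits of 28386: 5

Answer: 5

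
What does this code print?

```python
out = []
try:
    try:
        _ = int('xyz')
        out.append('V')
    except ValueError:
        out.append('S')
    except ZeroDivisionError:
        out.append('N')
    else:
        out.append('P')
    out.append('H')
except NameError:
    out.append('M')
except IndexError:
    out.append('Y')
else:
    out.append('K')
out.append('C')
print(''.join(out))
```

Execution trace: 'S' (inner except ValueError) → 'H' (try body, no exception) → 'K' (else) → 'C' (after the try/except). Output: SHKC

Answer: SHKC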